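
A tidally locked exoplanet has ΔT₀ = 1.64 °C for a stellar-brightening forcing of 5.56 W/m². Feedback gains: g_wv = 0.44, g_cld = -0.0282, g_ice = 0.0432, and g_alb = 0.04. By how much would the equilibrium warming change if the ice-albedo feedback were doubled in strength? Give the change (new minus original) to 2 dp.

0.30 °C

Original: g = 0.495, ΔT = 1.64/(1−0.495) = 3.2475 °C.
With doubled ice-albedo: g' = 0.5382, ΔT' = 1.64/(1−0.5382) = 3.5513 °C.
Change = 3.5513 − 3.2475 = 0.30 °C.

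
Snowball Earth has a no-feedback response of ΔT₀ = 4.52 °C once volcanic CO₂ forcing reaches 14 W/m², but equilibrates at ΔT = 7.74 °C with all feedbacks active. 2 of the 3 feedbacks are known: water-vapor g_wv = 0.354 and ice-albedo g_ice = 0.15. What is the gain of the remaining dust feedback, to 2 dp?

-0.09

Amplification A = ΔT/ΔT₀ = 7.74/4.52 = 1.712.
Total gain g = 1 − 1/A = 1 − 1/1.712 = 0.4159.
Known gains sum to 0.354 + 0.15 = 0.504.
g_dust = 0.4159 − 0.504 = -0.09.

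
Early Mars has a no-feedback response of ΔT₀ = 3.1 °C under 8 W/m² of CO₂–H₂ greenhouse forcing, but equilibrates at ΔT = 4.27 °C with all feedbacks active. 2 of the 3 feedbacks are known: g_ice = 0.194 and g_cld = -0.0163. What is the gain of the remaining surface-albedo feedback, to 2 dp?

Amplification A = ΔT/ΔT₀ = 4.27/3.1 = 1.377.
Total gain g = 1 − 1/A = 1 − 1/1.377 = 0.2738.
Known gains sum to 0.194 − 0.0163 = 0.1777.
g_alb = 0.2738 − 0.1777 = 0.10.

0.10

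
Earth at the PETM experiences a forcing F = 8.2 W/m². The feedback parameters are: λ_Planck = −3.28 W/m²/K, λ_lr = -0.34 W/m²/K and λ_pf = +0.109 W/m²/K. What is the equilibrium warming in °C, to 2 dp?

Net feedback parameter λ = (−3.28) + (-0.34) + (+0.109) = -3.511 W/m²/K.
ΔT = −F/λ = −8.2/(-3.511) = 2.34 °C.

2.34 °C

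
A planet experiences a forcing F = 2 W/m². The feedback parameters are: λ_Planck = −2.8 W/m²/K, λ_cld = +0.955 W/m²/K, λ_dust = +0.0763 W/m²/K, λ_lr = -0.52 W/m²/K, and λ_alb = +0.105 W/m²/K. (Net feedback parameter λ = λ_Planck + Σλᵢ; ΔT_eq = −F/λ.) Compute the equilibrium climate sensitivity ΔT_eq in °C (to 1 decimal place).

0.9 °C

Net feedback parameter λ = (−2.8) + (+0.955) + (+0.0763) + (-0.52) + (+0.105) = -2.1837 W/m²/K.
ΔT = −F/λ = −2/(-2.1837) = 0.9 °C.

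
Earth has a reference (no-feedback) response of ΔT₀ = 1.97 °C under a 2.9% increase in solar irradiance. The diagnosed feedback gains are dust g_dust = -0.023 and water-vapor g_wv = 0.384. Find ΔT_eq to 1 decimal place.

Total gain g = -0.023 + 0.384 = 0.361.
Amplification A = 1/(1 − 0.361) = 1.565.
ΔT = 1.97 × 1.565 = 3.1 °C.

3.1 °C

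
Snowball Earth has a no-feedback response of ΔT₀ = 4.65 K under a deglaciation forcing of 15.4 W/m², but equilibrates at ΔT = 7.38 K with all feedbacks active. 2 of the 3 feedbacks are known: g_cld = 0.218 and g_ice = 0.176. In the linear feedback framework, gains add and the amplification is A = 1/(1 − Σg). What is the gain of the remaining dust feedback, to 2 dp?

-0.02

Amplification A = ΔT/ΔT₀ = 7.38/4.65 = 1.587.
Total gain g = 1 − 1/A = 1 − 1/1.587 = 0.3699.
Known gains sum to 0.218 + 0.176 = 0.394.
g_dust = 0.3699 − 0.394 = -0.02.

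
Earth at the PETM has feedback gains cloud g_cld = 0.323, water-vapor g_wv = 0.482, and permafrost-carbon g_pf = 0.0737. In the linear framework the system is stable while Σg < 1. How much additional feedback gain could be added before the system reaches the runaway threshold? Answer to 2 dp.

Current total gain = 0.323 + 0.482 + 0.0737 = 0.8787.
Margin to runaway = 1 − 0.8787 = 0.12.

0.12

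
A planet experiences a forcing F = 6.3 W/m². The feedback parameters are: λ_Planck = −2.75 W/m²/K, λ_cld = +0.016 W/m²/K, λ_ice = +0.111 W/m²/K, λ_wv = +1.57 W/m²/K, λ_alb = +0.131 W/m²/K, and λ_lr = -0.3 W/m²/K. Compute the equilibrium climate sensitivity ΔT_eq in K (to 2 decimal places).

5.16 K

Net feedback parameter λ = (−2.75) + (+0.016) + (+0.111) + (+1.57) + (+0.131) + (-0.3) = -1.222 W/m²/K.
ΔT = −F/λ = −6.3/(-1.222) = 5.16 K.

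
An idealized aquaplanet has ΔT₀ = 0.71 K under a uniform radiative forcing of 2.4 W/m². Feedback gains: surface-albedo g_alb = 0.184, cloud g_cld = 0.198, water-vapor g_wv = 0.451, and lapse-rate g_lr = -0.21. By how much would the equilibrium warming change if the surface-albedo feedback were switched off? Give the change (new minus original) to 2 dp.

Original: g = 0.623, ΔT = 0.71/(1−0.623) = 1.8833 K.
Without surface-albedo: g' = 0.439, ΔT' = 0.71/(1−0.439) = 1.2656 K.
Change = 1.2656 − 1.8833 = -0.62 K.

-0.62 K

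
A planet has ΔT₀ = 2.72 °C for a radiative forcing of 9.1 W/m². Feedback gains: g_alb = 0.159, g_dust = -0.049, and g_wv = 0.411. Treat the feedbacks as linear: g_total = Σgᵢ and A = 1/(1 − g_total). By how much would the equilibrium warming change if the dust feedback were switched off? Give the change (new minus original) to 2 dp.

0.65 °C

Original: g = 0.521, ΔT = 2.72/(1−0.521) = 5.6785 °C.
Without dust: g' = 0.57, ΔT' = 2.72/(1−0.57) = 6.3256 °C.
Change = 6.3256 − 5.6785 = 0.65 °C.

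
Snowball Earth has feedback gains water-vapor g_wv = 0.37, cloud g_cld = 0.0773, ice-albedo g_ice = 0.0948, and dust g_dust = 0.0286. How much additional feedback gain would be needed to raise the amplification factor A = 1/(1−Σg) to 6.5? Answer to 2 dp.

Current total gain = 0.5707.
Target gain for A = 6.5: g* = 1 − 1/6.5 = 0.8462.
Additional gain needed = 0.8462 − 0.5707 = 0.28.

0.28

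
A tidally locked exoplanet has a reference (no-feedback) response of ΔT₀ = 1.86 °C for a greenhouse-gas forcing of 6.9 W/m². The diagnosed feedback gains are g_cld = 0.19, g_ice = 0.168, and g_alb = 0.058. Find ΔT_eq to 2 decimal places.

3.18 °C

Total gain g = 0.19 + 0.168 + 0.058 = 0.416.
Amplification A = 1/(1 − 0.416) = 1.712.
ΔT = 1.86 × 1.712 = 3.18 °C.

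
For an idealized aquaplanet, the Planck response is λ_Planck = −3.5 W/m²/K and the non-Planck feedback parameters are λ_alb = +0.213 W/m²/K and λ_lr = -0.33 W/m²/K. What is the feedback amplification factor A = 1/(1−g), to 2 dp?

0.97

Convert to gains: g_alb = 0.213/3.5 = 0.06086; g_lr = -0.33/3.5 = -0.09429.
Total gain g = -0.03343.
A = 1/(1 + 0.03343) = 0.97.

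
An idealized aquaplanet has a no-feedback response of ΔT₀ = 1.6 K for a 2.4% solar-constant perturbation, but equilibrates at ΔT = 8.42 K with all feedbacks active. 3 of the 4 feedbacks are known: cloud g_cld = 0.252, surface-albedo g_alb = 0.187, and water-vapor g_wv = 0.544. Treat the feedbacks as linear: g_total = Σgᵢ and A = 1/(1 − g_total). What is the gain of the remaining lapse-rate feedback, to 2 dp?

-0.17

Amplification A = ΔT/ΔT₀ = 8.42/1.6 = 5.262.
Total gain g = 1 − 1/A = 1 − 1/5.262 = 0.81.
Known gains sum to 0.252 + 0.187 + 0.544 = 0.983.
g_lr = 0.81 − 0.983 = -0.17.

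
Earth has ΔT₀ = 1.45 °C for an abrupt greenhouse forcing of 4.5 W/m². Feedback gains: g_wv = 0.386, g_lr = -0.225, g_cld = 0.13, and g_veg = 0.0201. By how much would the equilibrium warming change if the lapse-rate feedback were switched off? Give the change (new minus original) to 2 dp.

1.02 °C

Original: g = 0.3111, ΔT = 1.45/(1−0.3111) = 2.1048 °C.
Without lapse-rate: g' = 0.5361, ΔT' = 1.45/(1−0.5361) = 3.1257 °C.
Change = 3.1257 − 2.1048 = 1.02 °C.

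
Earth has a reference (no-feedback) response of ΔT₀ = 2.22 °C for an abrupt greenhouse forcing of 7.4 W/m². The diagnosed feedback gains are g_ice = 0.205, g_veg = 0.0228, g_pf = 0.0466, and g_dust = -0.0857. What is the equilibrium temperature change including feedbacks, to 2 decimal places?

Total gain g = 0.205 + 0.0228 + 0.0466 − 0.0857 = 0.1887.
Amplification A = 1/(1 − 0.1887) = 1.233.
ΔT = 2.22 × 1.233 = 2.74 °C.

2.74 °C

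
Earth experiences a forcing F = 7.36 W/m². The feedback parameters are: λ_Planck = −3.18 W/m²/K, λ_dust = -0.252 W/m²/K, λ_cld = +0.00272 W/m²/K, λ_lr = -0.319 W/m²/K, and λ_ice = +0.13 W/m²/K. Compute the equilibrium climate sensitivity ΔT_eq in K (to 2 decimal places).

2.03 K

Net feedback parameter λ = (−3.18) + (-0.252) + (+0.00272) + (-0.319) + (+0.13) = -3.61828 W/m²/K.
ΔT = −F/λ = −7.36/(-3.61828) = 2.03 K.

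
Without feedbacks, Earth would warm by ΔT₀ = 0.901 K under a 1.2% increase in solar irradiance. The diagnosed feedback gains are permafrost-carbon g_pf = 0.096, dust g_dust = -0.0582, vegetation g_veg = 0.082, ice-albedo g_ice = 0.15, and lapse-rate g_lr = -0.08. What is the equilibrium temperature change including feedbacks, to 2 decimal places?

1.11 K

Total gain g = 0.096 − 0.0582 + 0.082 + 0.15 − 0.08 = 0.1898.
Amplification A = 1/(1 − 0.1898) = 1.234.
ΔT = 0.901 × 1.234 = 1.11 K.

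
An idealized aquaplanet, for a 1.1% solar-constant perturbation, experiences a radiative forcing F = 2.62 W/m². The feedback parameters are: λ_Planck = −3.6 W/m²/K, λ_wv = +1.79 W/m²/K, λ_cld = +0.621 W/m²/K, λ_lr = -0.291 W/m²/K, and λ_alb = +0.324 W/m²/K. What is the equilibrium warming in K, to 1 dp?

Net feedback parameter λ = (−3.6) + (+1.79) + (+0.621) + (-0.291) + (+0.324) = -1.156 W/m²/K.
ΔT = −F/λ = −2.62/(-1.156) = 2.3 K.

2.3 K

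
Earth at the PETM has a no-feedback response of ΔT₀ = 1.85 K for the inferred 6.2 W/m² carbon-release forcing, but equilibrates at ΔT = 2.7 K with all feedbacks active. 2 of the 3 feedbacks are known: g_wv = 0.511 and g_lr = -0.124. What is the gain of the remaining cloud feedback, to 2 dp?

-0.07

Amplification A = ΔT/ΔT₀ = 2.7/1.85 = 1.459.
Total gain g = 1 − 1/A = 1 − 1/1.459 = 0.3146.
Known gains sum to 0.511 − 0.124 = 0.387.
g_cld = 0.3146 − 0.387 = -0.07.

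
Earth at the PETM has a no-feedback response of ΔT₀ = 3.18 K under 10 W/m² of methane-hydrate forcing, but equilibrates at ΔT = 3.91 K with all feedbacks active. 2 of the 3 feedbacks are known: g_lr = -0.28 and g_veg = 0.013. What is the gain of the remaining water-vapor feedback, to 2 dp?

Amplification A = ΔT/ΔT₀ = 3.91/3.18 = 1.23.
Total gain g = 1 − 1/A = 1 − 1/1.23 = 0.187.
Known gains sum to -0.28 + 0.013 = -0.267.
g_wv = 0.187 + 0.267 = 0.45.

0.45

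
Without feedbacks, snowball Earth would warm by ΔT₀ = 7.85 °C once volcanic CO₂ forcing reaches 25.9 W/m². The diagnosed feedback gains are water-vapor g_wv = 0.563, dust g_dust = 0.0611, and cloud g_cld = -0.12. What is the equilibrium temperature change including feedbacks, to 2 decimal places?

Total gain g = 0.563 + 0.0611 − 0.12 = 0.5041.
Amplification A = 1/(1 − 0.5041) = 2.017.
ΔT = 7.85 × 2.017 = 15.83 °C.

15.83 °C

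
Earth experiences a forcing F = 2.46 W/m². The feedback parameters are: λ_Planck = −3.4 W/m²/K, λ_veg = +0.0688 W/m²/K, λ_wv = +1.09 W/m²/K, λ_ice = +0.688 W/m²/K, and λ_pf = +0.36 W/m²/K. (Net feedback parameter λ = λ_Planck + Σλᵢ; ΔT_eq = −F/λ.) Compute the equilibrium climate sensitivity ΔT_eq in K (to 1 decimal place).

2.1 K

Net feedback parameter λ = (−3.4) + (+0.0688) + (+1.09) + (+0.688) + (+0.36) = -1.1932 W/m²/K.
ΔT = −F/λ = −2.46/(-1.1932) = 2.1 K.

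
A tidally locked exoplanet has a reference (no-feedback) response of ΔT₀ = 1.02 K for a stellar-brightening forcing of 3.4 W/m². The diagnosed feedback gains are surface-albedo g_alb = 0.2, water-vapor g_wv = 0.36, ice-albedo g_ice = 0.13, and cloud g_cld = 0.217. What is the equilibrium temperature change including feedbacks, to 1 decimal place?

Total gain g = 0.2 + 0.36 + 0.13 + 0.217 = 0.907.
Amplification A = 1/(1 − 0.907) = 10.75.
ΔT = 1.02 × 10.75 = 11.0 K.

11.0 K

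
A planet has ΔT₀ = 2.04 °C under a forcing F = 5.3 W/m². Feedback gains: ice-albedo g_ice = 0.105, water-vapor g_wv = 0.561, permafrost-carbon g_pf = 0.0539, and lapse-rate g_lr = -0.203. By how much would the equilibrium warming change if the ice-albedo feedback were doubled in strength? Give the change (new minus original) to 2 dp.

1.17 °C

Original: g = 0.5169, ΔT = 2.04/(1−0.5169) = 4.2227 °C.
With doubled ice-albedo: g' = 0.6219, ΔT' = 2.04/(1−0.6219) = 5.3954 °C.
Change = 5.3954 − 4.2227 = 1.17 °C.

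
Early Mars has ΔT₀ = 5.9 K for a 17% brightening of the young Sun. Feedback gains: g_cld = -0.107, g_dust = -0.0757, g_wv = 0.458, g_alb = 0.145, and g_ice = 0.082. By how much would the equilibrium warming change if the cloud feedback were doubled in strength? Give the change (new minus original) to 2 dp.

-2.10 K

Original: g = 0.5023, ΔT = 5.9/(1−0.5023) = 11.8545 K.
With doubled cloud: g' = 0.3953, ΔT' = 5.9/(1−0.3953) = 9.7569 K.
Change = 9.7569 − 11.8545 = -2.10 K.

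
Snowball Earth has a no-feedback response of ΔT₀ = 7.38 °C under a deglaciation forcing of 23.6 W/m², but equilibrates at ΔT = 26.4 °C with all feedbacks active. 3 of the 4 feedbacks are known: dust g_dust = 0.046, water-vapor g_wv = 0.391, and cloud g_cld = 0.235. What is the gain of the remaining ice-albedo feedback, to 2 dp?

0.05

Amplification A = ΔT/ΔT₀ = 26.4/7.38 = 3.577.
Total gain g = 1 − 1/A = 1 − 1/3.577 = 0.7204.
Known gains sum to 0.046 + 0.391 + 0.235 = 0.672.
g_ice = 0.7204 − 0.672 = 0.05.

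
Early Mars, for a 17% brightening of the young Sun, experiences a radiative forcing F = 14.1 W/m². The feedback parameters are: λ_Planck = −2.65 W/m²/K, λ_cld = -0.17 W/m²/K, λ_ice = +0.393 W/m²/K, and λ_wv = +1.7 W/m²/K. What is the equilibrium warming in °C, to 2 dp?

Net feedback parameter λ = (−2.65) + (-0.17) + (+0.393) + (+1.7) = -0.727 W/m²/K.
ΔT = −F/λ = −14.1/(-0.727) = 19.39 °C.

19.39 °C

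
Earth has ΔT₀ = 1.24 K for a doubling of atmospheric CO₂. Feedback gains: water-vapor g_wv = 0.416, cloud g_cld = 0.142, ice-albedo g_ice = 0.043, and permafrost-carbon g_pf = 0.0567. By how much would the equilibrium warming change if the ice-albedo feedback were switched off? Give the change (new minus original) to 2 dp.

Original: g = 0.6577, ΔT = 1.24/(1−0.6577) = 3.6226 K.
Without ice-albedo: g' = 0.6147, ΔT' = 1.24/(1−0.6147) = 3.2183 K.
Change = 3.2183 − 3.6226 = -0.40 K.

-0.40 K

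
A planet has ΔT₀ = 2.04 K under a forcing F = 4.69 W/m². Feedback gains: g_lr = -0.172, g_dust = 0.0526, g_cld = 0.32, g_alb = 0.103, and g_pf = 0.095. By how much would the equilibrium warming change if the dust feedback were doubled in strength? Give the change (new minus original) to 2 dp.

Original: g = 0.3986, ΔT = 2.04/(1−0.3986) = 3.3921 K.
With doubled dust: g' = 0.4512, ΔT' = 2.04/(1−0.4512) = 3.7172 K.
Change = 3.7172 − 3.3921 = 0.33 K.

0.33 K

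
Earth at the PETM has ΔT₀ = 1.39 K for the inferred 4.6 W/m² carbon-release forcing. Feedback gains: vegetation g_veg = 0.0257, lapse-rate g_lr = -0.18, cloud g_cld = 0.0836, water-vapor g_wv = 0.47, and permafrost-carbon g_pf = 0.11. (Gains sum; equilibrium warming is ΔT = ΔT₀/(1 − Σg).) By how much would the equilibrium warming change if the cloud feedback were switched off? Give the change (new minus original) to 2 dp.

Original: g = 0.5093, ΔT = 1.39/(1−0.5093) = 2.8327 K.
Without cloud: g' = 0.4257, ΔT' = 1.39/(1−0.4257) = 2.4203 K.
Change = 2.4203 − 2.8327 = -0.41 K.

-0.41 K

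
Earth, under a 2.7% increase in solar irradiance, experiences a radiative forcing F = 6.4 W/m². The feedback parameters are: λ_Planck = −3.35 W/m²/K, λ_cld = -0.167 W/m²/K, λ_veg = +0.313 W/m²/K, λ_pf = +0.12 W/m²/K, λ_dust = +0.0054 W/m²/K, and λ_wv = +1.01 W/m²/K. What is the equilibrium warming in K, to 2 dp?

Net feedback parameter λ = (−3.35) + (-0.167) + (+0.313) + (+0.12) + (+0.0054) + (+1.01) = -2.0686 W/m²/K.
ΔT = −F/λ = −6.4/(-2.0686) = 3.09 K.

3.09 K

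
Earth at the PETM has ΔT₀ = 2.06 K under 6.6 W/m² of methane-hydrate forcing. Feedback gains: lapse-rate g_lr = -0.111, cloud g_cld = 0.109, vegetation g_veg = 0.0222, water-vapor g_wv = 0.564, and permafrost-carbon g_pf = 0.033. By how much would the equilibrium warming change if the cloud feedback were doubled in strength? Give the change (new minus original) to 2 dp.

2.14 K

Original: g = 0.6172, ΔT = 2.06/(1−0.6172) = 5.3814 K.
With doubled cloud: g' = 0.7262, ΔT' = 2.06/(1−0.7262) = 7.5237 K.
Change = 7.5237 − 5.3814 = 2.14 K.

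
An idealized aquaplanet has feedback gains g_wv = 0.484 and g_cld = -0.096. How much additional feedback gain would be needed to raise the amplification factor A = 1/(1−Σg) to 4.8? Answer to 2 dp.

Current total gain = 0.388.
Target gain for A = 4.8: g* = 1 − 1/4.8 = 0.7917.
Additional gain needed = 0.7917 − 0.388 = 0.40.

0.40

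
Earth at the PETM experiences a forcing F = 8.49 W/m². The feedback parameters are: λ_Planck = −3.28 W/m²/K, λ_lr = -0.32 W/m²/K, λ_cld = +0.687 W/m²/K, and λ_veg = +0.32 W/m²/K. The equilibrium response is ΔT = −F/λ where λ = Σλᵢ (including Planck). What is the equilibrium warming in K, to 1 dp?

Net feedback parameter λ = (−3.28) + (-0.32) + (+0.687) + (+0.32) = -2.593 W/m²/K.
ΔT = −F/λ = −8.49/(-2.593) = 3.3 K.

3.3 K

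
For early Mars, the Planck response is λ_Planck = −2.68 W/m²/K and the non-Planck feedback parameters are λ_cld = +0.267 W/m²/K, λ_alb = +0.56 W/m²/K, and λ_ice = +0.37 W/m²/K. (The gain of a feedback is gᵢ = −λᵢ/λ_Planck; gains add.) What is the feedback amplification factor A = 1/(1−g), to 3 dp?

Convert to gains: g_cld = 0.267/2.68 = 0.09963; g_alb = 0.56/2.68 = 0.209; g_ice = 0.37/2.68 = 0.1381.
Total gain g = 0.44673.
A = 1/(1 − 0.44673) = 1.807.

1.807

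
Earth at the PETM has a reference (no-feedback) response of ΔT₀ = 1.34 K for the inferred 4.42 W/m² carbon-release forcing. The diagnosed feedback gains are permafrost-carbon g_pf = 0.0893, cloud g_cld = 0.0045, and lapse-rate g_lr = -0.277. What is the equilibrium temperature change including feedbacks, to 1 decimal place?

Total gain g = 0.0893 + 0.0045 − 0.277 = -0.1832.
Amplification A = 1/(1 + 0.1832) = 0.8452.
ΔT = 1.34 × 0.8452 = 1.1 K.

1.1 K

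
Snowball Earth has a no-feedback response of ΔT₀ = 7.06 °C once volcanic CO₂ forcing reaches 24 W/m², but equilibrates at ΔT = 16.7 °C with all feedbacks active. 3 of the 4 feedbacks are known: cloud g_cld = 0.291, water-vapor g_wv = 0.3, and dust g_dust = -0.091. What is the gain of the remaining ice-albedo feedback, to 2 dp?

0.08

Amplification A = ΔT/ΔT₀ = 16.7/7.06 = 2.365.
Total gain g = 1 − 1/A = 1 − 1/2.365 = 0.5772.
Known gains sum to 0.291 + 0.3 − 0.091 = 0.5.
g_ice = 0.5772 − 0.5 = 0.08.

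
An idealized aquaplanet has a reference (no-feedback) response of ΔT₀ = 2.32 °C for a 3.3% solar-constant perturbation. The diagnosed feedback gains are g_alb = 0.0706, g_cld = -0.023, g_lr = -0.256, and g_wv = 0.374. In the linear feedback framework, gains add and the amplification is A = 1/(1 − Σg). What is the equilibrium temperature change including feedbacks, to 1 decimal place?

2.8 °C

Total gain g = 0.0706 − 0.023 − 0.256 + 0.374 = 0.1656.
Amplification A = 1/(1 − 0.1656) = 1.198.
ΔT = 2.32 × 1.198 = 2.8 °C.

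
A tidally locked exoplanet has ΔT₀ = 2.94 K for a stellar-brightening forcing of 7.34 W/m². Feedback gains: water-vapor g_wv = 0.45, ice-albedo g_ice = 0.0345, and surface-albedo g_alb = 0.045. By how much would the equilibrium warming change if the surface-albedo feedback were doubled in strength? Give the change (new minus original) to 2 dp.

0.66 K

Original: g = 0.5295, ΔT = 2.94/(1−0.5295) = 6.2487 K.
With doubled surface-albedo: g' = 0.5745, ΔT' = 2.94/(1−0.5745) = 6.9095 K.
Change = 6.9095 − 6.2487 = 0.66 K.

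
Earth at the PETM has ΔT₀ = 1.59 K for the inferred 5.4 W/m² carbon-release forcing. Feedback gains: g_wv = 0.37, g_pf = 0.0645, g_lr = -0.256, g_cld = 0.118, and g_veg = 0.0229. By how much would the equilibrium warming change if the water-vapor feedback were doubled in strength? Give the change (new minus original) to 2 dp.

2.78 K

Original: g = 0.3194, ΔT = 1.59/(1−0.3194) = 2.3362 K.
With doubled water-vapor: g' = 0.6894, ΔT' = 1.59/(1−0.6894) = 5.1191 K.
Change = 5.1191 − 2.3362 = 2.78 K.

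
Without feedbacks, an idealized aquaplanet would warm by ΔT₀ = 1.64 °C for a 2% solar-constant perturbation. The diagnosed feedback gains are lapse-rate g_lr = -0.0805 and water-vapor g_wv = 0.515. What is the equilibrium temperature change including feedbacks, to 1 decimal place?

Total gain g = -0.0805 + 0.515 = 0.4345.
Amplification A = 1/(1 − 0.4345) = 1.768.
ΔT = 1.64 × 1.768 = 2.9 °C.

2.9 °C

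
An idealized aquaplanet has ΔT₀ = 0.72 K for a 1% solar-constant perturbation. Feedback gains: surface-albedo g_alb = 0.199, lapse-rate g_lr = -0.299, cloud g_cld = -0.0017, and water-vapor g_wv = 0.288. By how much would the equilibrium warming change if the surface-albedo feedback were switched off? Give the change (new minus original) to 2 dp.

-0.17 K

Original: g = 0.1863, ΔT = 0.72/(1−0.1863) = 0.8848 K.
Without surface-albedo: g' = -0.0127, ΔT' = 0.72/(1+0.0127) = 0.7110 K.
Change = 0.7110 − 0.8848 = -0.17 K.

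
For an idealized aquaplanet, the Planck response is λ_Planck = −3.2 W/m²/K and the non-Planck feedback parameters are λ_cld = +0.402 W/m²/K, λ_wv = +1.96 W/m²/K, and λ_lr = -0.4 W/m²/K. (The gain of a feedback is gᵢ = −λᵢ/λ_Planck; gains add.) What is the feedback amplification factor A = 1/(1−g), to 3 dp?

Convert to gains: g_cld = 0.402/3.2 = 0.1256; g_wv = 1.96/3.2 = 0.6125; g_lr = -0.4/3.2 = -0.125.
Total gain g = 0.6131.
A = 1/(1 − 0.6131) = 2.585.

2.585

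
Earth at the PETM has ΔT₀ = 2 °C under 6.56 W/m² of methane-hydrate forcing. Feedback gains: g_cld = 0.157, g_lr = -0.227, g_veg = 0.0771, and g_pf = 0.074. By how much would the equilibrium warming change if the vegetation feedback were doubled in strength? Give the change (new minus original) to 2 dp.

0.20 °C

Original: g = 0.0811, ΔT = 2/(1−0.0811) = 2.1765 °C.
With doubled vegetation: g' = 0.1582, ΔT' = 2/(1−0.1582) = 2.3759 °C.
Change = 2.3759 − 2.1765 = 0.20 °C.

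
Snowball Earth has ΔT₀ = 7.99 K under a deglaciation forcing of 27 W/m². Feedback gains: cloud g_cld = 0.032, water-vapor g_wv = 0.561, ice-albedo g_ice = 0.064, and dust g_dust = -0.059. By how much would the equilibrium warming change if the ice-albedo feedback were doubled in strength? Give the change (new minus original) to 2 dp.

3.76 K

Original: g = 0.598, ΔT = 7.99/(1−0.598) = 19.8756 K.
With doubled ice-albedo: g' = 0.662, ΔT' = 7.99/(1−0.662) = 23.6391 K.
Change = 23.6391 − 19.8756 = 3.76 K.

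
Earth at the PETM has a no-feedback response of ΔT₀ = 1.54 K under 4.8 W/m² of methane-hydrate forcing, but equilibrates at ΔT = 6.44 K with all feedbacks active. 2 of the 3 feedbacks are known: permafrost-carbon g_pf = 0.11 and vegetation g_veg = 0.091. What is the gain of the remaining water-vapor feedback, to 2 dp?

Amplification A = ΔT/ΔT₀ = 6.44/1.54 = 4.182.
Total gain g = 1 − 1/A = 1 − 1/4.182 = 0.7609.
Known gains sum to 0.11 + 0.091 = 0.201.
g_wv = 0.7609 − 0.201 = 0.56.

0.56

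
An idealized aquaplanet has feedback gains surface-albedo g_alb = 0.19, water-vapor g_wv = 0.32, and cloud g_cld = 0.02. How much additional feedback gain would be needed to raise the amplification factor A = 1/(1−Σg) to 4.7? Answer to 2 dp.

Current total gain = 0.53.
Target gain for A = 4.7: g* = 1 − 1/4.7 = 0.7872.
Additional gain needed = 0.7872 − 0.53 = 0.26.

0.26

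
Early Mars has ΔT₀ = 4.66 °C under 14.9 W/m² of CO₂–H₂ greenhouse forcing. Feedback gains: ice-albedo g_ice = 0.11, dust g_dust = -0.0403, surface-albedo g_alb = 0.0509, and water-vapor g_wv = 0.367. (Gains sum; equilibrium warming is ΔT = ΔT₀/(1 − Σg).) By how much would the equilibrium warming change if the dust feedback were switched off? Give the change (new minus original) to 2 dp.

Original: g = 0.4876, ΔT = 4.66/(1−0.4876) = 9.0945 °C.
Without dust: g' = 0.5279, ΔT' = 4.66/(1−0.5279) = 9.8708 °C.
Change = 9.8708 − 9.0945 = 0.78 °C.

0.78 °C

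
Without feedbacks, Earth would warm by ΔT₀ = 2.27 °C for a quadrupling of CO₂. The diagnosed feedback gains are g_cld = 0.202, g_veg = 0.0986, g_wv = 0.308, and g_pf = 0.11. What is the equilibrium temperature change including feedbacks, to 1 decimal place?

Total gain g = 0.202 + 0.0986 + 0.308 + 0.11 = 0.7186.
Amplification A = 1/(1 − 0.7186) = 3.554.
ΔT = 2.27 × 3.554 = 8.1 °C.

8.1 °C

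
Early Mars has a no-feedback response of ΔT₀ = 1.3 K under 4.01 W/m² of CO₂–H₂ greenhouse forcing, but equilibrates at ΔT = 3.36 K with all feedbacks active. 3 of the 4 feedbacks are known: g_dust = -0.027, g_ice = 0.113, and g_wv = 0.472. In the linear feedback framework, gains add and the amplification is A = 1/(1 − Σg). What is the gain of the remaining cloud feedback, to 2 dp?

0.06

Amplification A = ΔT/ΔT₀ = 3.36/1.3 = 2.585.
Total gain g = 1 − 1/A = 1 − 1/2.585 = 0.6132.
Known gains sum to -0.027 + 0.113 + 0.472 = 0.558.
g_cld = 0.6132 − 0.558 = 0.06.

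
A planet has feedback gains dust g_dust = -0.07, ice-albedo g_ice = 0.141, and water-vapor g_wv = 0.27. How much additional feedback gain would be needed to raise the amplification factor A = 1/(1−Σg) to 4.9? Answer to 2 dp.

0.45

Current total gain = 0.341.
Target gain for A = 4.9: g* = 1 − 1/4.9 = 0.7959.
Additional gain needed = 0.7959 − 0.341 = 0.45.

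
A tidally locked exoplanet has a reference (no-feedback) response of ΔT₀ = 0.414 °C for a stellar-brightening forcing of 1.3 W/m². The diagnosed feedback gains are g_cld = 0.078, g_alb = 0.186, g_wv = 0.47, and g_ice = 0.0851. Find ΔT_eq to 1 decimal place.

2.3 °C

Total gain g = 0.078 + 0.186 + 0.47 + 0.0851 = 0.8191.
Amplification A = 1/(1 − 0.8191) = 5.528.
ΔT = 0.414 × 5.528 = 2.3 °C.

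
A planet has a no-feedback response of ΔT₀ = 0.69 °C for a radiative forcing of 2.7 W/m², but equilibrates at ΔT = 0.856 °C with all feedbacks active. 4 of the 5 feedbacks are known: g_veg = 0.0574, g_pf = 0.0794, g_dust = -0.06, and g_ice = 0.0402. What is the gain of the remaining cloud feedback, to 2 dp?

Amplification A = ΔT/ΔT₀ = 0.856/0.69 = 1.241.
Total gain g = 1 − 1/A = 1 − 1/1.241 = 0.1942.
Known gains sum to 0.0574 + 0.0794 − 0.06 + 0.0402 = 0.117.
g_cld = 0.1942 − 0.117 = 0.08.

0.08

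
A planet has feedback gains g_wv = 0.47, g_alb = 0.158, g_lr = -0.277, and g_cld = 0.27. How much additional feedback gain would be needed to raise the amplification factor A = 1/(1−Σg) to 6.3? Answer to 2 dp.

0.22

Current total gain = 0.621.
Target gain for A = 6.3: g* = 1 − 1/6.3 = 0.8413.
Additional gain needed = 0.8413 − 0.621 = 0.22.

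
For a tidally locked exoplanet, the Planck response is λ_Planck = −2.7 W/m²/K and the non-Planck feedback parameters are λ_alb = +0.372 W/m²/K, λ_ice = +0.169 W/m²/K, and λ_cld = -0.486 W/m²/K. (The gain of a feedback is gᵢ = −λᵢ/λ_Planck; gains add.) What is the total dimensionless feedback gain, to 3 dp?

0.020

Convert to gains: g_alb = 0.372/2.7 = 0.1378; g_ice = 0.169/2.7 = 0.06259; g_cld = -0.486/2.7 = -0.18.
Total gain g = 0.02039.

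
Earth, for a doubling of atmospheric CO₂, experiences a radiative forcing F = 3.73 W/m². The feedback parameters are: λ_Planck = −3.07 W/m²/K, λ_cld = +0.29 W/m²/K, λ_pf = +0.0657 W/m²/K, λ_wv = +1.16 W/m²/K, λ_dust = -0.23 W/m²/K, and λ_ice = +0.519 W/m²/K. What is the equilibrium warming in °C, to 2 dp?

2.95 °C

Net feedback parameter λ = (−3.07) + (+0.29) + (+0.0657) + (+1.16) + (-0.23) + (+0.519) = -1.2653 W/m²/K.
ΔT = −F/λ = −3.73/(-1.2653) = 2.95 °C.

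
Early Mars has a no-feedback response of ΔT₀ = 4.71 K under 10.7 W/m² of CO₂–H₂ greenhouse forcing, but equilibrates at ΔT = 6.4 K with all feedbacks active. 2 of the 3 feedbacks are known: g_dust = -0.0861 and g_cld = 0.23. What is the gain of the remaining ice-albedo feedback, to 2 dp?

0.12

Amplification A = ΔT/ΔT₀ = 6.4/4.71 = 1.359.
Total gain g = 1 − 1/A = 1 − 1/1.359 = 0.2642.
Known gains sum to -0.0861 + 0.23 = 0.1439.
g_ice = 0.2642 − 0.1439 = 0.12.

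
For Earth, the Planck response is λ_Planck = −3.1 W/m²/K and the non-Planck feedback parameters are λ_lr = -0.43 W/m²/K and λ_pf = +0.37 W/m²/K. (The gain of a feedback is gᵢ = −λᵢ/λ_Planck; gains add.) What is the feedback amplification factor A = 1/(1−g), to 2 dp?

0.98

Convert to gains: g_lr = -0.43/3.1 = -0.1387; g_pf = 0.37/3.1 = 0.1194.
Total gain g = -0.0193.
A = 1/(1 + 0.0193) = 0.98.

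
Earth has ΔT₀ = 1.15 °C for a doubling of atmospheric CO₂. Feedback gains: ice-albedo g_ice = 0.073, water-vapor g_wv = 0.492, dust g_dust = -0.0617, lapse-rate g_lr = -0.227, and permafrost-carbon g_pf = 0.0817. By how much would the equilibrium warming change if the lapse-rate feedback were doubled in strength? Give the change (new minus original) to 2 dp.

-0.47 °C

Original: g = 0.358, ΔT = 1.15/(1−0.358) = 1.7913 °C.
With doubled lapse-rate: g' = 0.131, ΔT' = 1.15/(1−0.131) = 1.3234 °C.
Change = 1.3234 − 1.7913 = -0.47 °C.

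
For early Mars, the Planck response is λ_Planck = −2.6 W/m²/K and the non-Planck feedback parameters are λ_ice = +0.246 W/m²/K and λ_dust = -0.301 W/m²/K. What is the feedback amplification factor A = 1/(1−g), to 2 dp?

0.98

Convert to gains: g_ice = 0.246/2.6 = 0.09462; g_dust = -0.301/2.6 = -0.1158.
Total gain g = -0.02118.
A = 1/(1 + 0.02118) = 0.98.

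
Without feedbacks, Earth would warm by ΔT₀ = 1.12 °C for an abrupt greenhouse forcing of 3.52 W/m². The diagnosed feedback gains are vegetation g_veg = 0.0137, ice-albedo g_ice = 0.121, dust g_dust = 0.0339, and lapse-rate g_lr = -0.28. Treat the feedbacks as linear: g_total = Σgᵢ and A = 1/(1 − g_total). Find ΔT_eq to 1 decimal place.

1.0 °C

Total gain g = 0.0137 + 0.121 + 0.0339 − 0.28 = -0.1114.
Amplification A = 1/(1 + 0.1114) = 0.8998.
ΔT = 1.12 × 0.8998 = 1.0 °C.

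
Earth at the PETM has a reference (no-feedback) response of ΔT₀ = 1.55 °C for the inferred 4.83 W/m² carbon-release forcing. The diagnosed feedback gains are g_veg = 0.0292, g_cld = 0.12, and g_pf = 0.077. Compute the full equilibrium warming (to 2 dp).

Total gain g = 0.0292 + 0.12 + 0.077 = 0.2262.
Amplification A = 1/(1 − 0.2262) = 1.292.
ΔT = 1.55 × 1.292 = 2.00 °C.

2.00 °C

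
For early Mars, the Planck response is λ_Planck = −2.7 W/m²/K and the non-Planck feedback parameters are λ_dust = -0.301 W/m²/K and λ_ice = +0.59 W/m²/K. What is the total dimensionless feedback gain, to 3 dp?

0.107

Convert to gains: g_dust = -0.301/2.7 = -0.1115; g_ice = 0.59/2.7 = 0.2185.
Total gain g = 0.107.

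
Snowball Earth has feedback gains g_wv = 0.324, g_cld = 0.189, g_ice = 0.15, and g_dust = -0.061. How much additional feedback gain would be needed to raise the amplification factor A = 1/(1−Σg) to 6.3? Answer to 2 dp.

Current total gain = 0.602.
Target gain for A = 6.3: g* = 1 − 1/6.3 = 0.8413.
Additional gain needed = 0.8413 − 0.602 = 0.24.

0.24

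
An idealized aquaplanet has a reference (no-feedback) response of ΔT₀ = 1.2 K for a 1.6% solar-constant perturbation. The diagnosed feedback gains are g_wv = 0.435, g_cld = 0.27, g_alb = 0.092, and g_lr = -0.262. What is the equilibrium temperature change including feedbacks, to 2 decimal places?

2.58 K

Total gain g = 0.435 + 0.27 + 0.092 − 0.262 = 0.535.
Amplification A = 1/(1 − 0.535) = 2.151.
ΔT = 1.2 × 2.151 = 2.58 K.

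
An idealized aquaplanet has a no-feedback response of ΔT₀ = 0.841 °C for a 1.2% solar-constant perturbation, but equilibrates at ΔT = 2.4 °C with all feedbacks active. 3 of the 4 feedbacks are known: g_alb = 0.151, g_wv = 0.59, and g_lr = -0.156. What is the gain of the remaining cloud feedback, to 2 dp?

Amplification A = ΔT/ΔT₀ = 2.4/0.841 = 2.854.
Total gain g = 1 − 1/A = 1 − 1/2.854 = 0.6496.
Known gains sum to 0.151 + 0.59 − 0.156 = 0.585.
g_cld = 0.6496 − 0.585 = 0.06.

0.06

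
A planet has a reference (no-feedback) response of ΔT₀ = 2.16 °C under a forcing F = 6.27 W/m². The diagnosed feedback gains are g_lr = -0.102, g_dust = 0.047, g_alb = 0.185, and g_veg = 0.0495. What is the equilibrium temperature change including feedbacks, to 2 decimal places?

2.63 °C

Total gain g = -0.102 + 0.047 + 0.185 + 0.0495 = 0.1795.
Amplification A = 1/(1 − 0.1795) = 1.219.
ΔT = 2.16 × 1.219 = 2.63 °C.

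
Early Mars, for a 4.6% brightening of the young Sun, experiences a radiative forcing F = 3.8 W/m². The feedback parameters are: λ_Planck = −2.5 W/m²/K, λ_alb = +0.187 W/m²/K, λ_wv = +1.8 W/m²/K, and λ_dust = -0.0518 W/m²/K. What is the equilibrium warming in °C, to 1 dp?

6.7 °C

Net feedback parameter λ = (−2.5) + (+0.187) + (+1.8) + (-0.0518) = -0.5648 W/m²/K.
ΔT = −F/λ = −3.8/(-0.5648) = 6.7 °C.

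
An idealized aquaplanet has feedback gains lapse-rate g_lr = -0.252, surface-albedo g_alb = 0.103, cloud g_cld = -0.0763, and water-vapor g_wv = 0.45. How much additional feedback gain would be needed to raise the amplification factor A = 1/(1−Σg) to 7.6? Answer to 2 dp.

Current total gain = 0.2247.
Target gain for A = 7.6: g* = 1 − 1/7.6 = 0.8684.
Additional gain needed = 0.8684 − 0.2247 = 0.64.

0.64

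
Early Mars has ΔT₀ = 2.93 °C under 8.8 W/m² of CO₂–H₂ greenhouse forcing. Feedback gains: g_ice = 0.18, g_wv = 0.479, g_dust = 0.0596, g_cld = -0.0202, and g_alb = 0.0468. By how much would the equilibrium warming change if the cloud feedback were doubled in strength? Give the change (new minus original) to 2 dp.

Original: g = 0.7452, ΔT = 2.93/(1−0.7452) = 11.4992 °C.
With doubled cloud: g' = 0.725, ΔT' = 2.93/(1−0.725) = 10.6545 °C.
Change = 10.6545 − 11.4992 = -0.84 °C.

-0.84 °C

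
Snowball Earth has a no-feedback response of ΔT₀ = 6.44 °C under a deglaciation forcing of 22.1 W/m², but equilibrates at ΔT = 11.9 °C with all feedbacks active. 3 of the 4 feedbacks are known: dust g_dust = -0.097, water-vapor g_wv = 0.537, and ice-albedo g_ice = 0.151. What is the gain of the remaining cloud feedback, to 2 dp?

Amplification A = ΔT/ΔT₀ = 11.9/6.44 = 1.848.
Total gain g = 1 − 1/A = 1 − 1/1.848 = 0.4589.
Known gains sum to -0.097 + 0.537 + 0.151 = 0.591.
g_cld = 0.4589 − 0.591 = -0.13.

-0.13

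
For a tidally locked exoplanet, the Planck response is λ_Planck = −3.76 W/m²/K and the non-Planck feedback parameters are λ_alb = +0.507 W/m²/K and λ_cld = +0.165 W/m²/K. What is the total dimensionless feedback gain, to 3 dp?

Convert to gains: g_alb = 0.507/3.76 = 0.1348; g_cld = 0.165/3.76 = 0.04388.
Total gain g = 0.17868.

0.179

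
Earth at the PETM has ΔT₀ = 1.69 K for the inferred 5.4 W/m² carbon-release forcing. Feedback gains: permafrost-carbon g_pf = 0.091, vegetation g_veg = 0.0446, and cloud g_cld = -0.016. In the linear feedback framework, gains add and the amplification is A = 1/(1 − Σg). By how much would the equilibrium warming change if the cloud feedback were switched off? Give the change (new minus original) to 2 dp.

0.04 K

Original: g = 0.1196, ΔT = 1.69/(1−0.1196) = 1.9196 K.
Without cloud: g' = 0.1356, ΔT' = 1.69/(1−0.1356) = 1.9551 K.
Change = 1.9551 − 1.9196 = 0.04 K.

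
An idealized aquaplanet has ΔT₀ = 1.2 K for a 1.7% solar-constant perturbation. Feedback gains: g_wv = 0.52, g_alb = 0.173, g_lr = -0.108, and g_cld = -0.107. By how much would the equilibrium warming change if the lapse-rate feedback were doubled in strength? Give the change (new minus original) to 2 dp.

Original: g = 0.478, ΔT = 1.2/(1−0.478) = 2.2989 K.
With doubled lapse-rate: g' = 0.37, ΔT' = 1.2/(1−0.37) = 1.9048 K.
Change = 1.9048 − 2.2989 = -0.39 K.

-0.39 K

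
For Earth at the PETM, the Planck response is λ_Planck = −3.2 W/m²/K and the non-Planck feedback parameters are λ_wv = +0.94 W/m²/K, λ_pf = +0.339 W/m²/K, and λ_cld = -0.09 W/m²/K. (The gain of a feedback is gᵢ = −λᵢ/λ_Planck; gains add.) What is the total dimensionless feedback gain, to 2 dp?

Convert to gains: g_wv = 0.94/3.2 = 0.2937; g_pf = 0.339/3.2 = 0.1059; g_cld = -0.09/3.2 = -0.02812.
Total gain g = 0.37148.

0.37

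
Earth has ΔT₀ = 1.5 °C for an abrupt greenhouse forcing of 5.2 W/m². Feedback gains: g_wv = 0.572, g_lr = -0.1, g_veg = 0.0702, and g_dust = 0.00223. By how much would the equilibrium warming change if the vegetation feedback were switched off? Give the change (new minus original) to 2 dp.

-0.44 °C

Original: g = 0.54443, ΔT = 1.5/(1−0.54443) = 3.2926 °C.
Without vegetation: g' = 0.47423, ΔT' = 1.5/(1−0.47423) = 2.8530 °C.
Change = 2.8530 − 3.2926 = -0.44 °C.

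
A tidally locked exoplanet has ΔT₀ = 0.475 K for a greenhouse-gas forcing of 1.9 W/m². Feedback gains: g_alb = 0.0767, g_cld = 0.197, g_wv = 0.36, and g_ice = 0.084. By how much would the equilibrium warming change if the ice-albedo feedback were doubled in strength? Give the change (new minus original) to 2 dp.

Original: g = 0.7177, ΔT = 0.475/(1−0.7177) = 1.6826 K.
With doubled ice-albedo: g' = 0.8017, ΔT' = 0.475/(1−0.8017) = 2.3954 K.
Change = 2.3954 − 1.6826 = 0.71 K.

0.71 K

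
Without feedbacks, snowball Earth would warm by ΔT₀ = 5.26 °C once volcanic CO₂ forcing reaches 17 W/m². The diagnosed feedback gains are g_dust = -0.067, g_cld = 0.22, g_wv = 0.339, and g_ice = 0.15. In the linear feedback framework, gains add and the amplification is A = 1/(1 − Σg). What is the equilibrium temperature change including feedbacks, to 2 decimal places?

Total gain g = -0.067 + 0.22 + 0.339 + 0.15 = 0.642.
Amplification A = 1/(1 − 0.642) = 2.793.
ΔT = 5.26 × 2.793 = 14.69 °C.

14.69 °C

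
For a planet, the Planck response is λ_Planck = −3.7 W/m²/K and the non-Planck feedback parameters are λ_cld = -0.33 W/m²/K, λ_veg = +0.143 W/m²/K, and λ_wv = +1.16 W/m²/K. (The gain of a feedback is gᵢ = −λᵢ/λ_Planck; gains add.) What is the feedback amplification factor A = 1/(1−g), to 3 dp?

Convert to gains: g_cld = -0.33/3.7 = -0.08919; g_veg = 0.143/3.7 = 0.03865; g_wv = 1.16/3.7 = 0.3135.
Total gain g = 0.26296.
A = 1/(1 − 0.26296) = 1.357.

1.357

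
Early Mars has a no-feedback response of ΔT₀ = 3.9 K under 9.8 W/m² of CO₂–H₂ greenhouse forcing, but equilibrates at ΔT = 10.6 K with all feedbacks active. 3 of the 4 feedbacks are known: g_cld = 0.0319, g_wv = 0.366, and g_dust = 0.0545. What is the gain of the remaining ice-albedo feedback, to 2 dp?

0.18

Amplification A = ΔT/ΔT₀ = 10.6/3.9 = 2.718.
Total gain g = 1 − 1/A = 1 − 1/2.718 = 0.6321.
Known gains sum to 0.0319 + 0.366 + 0.0545 = 0.4524.
g_ice = 0.6321 − 0.4524 = 0.18.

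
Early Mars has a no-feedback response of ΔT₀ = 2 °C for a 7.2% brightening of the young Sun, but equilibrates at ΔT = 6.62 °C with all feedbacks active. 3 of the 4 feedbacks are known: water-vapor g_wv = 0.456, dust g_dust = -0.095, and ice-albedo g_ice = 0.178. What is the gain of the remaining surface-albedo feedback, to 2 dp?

0.16

Amplification A = ΔT/ΔT₀ = 6.62/2 = 3.31.
Total gain g = 1 − 1/A = 1 − 1/3.31 = 0.6979.
Known gains sum to 0.456 − 0.095 + 0.178 = 0.539.
g_alb = 0.6979 − 0.539 = 0.16.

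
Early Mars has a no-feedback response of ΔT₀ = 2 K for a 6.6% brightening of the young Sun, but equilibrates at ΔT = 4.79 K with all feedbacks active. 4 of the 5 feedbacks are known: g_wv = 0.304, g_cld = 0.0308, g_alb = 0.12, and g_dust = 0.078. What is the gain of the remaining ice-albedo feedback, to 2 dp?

Amplification A = ΔT/ΔT₀ = 4.79/2 = 2.395.
Total gain g = 1 − 1/A = 1 − 1/2.395 = 0.5825.
Known gains sum to 0.304 + 0.0308 + 0.12 + 0.078 = 0.5328.
g_ice = 0.5825 − 0.5328 = 0.05.

0.05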